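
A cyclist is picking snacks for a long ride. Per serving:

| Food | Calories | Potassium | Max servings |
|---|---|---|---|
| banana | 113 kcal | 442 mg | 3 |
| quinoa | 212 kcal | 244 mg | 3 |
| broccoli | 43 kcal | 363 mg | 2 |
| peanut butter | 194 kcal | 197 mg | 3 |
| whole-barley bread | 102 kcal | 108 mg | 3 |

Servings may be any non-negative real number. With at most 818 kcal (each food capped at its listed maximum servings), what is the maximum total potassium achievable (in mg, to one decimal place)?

2504.3 mg

Potassium per kcal: broccoli 8.442, banana 3.912, quinoa 1.151, whole-barley bread 1.059, peanut butter 1.015.
Take 2 servings of broccoli: uses 86 kcal, +726.0 mg potassium (running total 726.0 mg).
Take 3 servings of banana: uses 339 kcal, +1326.0 mg potassium (running total 2052.0 mg).
Take 1.854 servings of quinoa: uses 393 kcal, +452.3 mg potassium (running total 2504.3 mg).
Greedy by best ratio exhausts the calories allowance optimally: 2504.3 mg.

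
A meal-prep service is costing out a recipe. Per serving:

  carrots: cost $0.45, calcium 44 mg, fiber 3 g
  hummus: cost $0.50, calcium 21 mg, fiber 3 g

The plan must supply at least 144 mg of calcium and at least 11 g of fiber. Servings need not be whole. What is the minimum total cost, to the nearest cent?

$1.65

Minimising a linear cost over {calcium ≥ 144, fiber ≥ 11, servings ≥ 0} — the optimum is at a vertex, using one or two foods.
carrots only: max(144/44, 11/3) = 3.667 servings → $1.65.
hummus only: max(144/21, 11/3) = 6.857 servings → $3.43.
carrots + hummus with both tight: 2.913 servings and 0.7536 servings → $1.69.
The minimum over all feasible corners is $1.65.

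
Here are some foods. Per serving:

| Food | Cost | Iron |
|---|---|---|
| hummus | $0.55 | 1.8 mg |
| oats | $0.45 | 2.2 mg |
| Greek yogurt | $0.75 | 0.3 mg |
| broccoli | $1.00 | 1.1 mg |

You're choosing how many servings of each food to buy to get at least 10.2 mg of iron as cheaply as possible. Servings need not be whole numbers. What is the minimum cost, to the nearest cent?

Cost per mg of iron: oats $0.2045, hummus $0.3056, broccoli $0.9091, Greek yogurt $2.5000.
With no serving limits, use only oats: 10.2 mg / 2.2 mg = 4.636 servings × $0.45 = $2.09.

$2.09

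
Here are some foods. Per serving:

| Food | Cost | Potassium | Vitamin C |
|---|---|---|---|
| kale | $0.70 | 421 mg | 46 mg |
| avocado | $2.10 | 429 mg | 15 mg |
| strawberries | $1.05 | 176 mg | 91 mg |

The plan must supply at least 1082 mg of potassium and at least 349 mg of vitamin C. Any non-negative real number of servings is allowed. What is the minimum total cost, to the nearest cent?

$4.23

For a min-cost LP with two ≥-constraints, a basic feasible solution has at most two positive variables.
kale only: max(1082/421, 349/46) = 7.587 servings → $5.31.
avocado only: max(1082/429, 349/15) = 23.27 servings → $48.86.
strawberries only: max(1082/176, 349/91) = 6.148 servings → $6.46.
kale + avocado with both targets exact would need a negative amount; discard.
kale + strawberries with both tight: 1.226 servings and 3.216 servings → $4.23.
avocado + strawberries with both tight: 1.018 servings and 3.667 servings → $5.99.
So the least-cost plan costs $4.23.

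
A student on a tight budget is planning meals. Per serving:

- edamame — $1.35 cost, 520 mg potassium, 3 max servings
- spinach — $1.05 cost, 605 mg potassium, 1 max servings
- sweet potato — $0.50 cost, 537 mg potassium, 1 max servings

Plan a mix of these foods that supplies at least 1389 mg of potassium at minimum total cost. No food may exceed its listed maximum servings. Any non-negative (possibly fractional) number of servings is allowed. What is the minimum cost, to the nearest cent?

$2.19

Cost per mg of potassium: sweet potato $0.0009, spinach $0.0017, edamame $0.0026.
Take 1 serving of sweet potato: +537.0 mg potassium for $0.50 (total $0.50, still need 852.0 mg).
Take 1 serving of spinach: +605.0 mg potassium for $1.05 (total $1.55, still need 247.0 mg).
Take 0.475 servings of edamame: +247.0 mg potassium for $0.64 (total $2.19, still need 0.0 mg).
Greedy by cheapest-per-mg is optimal for a single linear constraint, so the minimum cost is $2.19.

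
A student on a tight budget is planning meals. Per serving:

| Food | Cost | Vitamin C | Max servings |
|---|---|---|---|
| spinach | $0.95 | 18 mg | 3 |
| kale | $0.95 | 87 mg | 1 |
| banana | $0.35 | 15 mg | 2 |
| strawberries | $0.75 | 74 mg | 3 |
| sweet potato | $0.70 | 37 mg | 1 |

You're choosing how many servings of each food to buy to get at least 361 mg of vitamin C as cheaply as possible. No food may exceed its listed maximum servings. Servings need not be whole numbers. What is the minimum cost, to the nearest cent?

$4.25

Cost per mg of vitamin C: strawberries $0.0101, kale $0.0109, sweet potato $0.0189, banana $0.0233, spinach $0.0528.
Take 3 servings of strawberries: +222.0 mg vitamin C for $2.25 (total $2.25, still need 139.0 mg).
Take 1 serving of kale: +87.0 mg vitamin C for $0.95 (total $3.20, still need 52.0 mg).
Take 1 serving of sweet potato: +37.0 mg vitamin C for $0.70 (total $3.90, still need 15.0 mg).
Take 1 serving of banana: +15.0 mg vitamin C for $0.35 (total $4.25, still need 0.0 mg).
Greedy by cheapest-per-mg is optimal for a single linear constraint, so the minimum cost is $4.25.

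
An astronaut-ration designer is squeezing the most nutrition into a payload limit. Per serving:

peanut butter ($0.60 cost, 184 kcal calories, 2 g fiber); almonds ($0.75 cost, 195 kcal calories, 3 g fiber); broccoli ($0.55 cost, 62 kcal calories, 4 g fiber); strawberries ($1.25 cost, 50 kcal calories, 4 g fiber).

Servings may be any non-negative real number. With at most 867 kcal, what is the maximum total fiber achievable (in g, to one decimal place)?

69.4 g

Fiber per kcal: strawberries 0.08, broccoli 0.06452, almonds 0.01538, peanut butter 0.01087.
With no serving limits, spend the whole calories allowance on strawberries: 867 kcal / 50 kcal × 4 g = 69.4 g.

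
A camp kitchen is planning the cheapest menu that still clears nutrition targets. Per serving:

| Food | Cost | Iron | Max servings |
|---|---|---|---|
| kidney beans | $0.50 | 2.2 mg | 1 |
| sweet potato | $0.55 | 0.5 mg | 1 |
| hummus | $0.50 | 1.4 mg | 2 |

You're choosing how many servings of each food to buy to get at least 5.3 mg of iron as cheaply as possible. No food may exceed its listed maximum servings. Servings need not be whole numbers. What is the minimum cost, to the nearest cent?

Cost per mg of iron: kidney beans $0.2273, hummus $0.3571, sweet potato $1.1000.
Take 1 serving of kidney beans: +2.2 mg iron for $0.50 (total $0.50, still need 3.1 mg).
Take 2 servings of hummus: +2.8 mg iron for $1.00 (total $1.50, still need 0.3 mg).
Take 0.6 servings of sweet potato: +0.3 mg iron for $0.33 (total $1.83, still need 0.0 mg).
Filling from the cheapest source first is optimal under one linear minimum: $1.83.

$1.83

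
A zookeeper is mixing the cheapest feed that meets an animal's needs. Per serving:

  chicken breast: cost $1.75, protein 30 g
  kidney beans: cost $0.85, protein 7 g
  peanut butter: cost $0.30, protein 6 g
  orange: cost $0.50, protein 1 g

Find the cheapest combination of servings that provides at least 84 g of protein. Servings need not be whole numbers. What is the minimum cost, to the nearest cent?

$4.20

Cost per g of protein: peanut butter $0.0500, chicken breast $0.0583, kidney beans $0.1214, orange $0.5000.
With no serving limits, use only peanut butter: 84 g / 6 g = 14 servings × $0.30 = $4.20.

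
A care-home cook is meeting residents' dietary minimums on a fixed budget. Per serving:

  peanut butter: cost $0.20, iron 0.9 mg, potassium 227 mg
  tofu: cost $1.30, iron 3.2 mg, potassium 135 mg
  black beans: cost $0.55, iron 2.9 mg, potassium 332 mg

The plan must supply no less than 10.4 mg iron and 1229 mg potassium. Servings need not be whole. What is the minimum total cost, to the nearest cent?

With two linear requirements the optimum uses one or two foods; enumerate the corners.
peanut butter only: max(10.4/0.9, 1229/227) = 11.56 servings → $2.31.
tofu only: max(10.4/3.2, 1229/135) = 9.104 servings → $11.83.
black beans only: max(10.4/2.9, 1229/332) = 3.702 servings → $2.04.
peanut butter + tofu with both tight: 4.181 servings and 2.074 servings → $3.53.
peanut butter + black beans with both tight: 0.3096 servings and 3.49 servings → $1.98.
tofu + black beans: intersection lies outside the first quadrant.
The minimum over all feasible corners is $1.98.

$1.98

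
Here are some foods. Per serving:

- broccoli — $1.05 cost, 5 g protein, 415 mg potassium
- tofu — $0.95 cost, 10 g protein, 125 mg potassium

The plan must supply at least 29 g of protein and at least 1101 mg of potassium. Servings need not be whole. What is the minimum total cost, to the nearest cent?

$3.96

Compare the cost at each extreme point of the feasible region.
broccoli only: max(29/5, 1101/415) = 5.8 servings → $6.09.
tofu only: max(29/10, 1101/125) = 8.808 servings → $8.37.
broccoli + tofu with both tight: 2.095 servings and 1.852 servings → $3.96.
Cheapest feasible corner: $3.96.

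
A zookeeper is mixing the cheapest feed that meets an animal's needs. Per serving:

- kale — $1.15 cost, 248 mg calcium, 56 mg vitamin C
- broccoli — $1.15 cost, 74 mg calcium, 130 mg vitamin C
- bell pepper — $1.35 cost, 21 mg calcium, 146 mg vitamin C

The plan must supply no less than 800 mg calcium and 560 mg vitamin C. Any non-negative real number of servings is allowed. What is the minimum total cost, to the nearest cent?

$6.41

A basic optimal solution has at most two foods positive. Try each food alone and each pair with both targets met exactly.
kale only: max(800/248, 560/56) = 10 servings → $11.50.
broccoli only: max(800/74, 560/130) = 10.81 servings → $12.43.
bell pepper only: max(800/21, 560/146) = 38.1 servings → $51.43.
kale + broccoli with both tight: 2.227 servings and 3.349 servings → $6.41.
kale + bell pepper with both tight: 2.998 servings and 2.686 servings → $7.07.
broccoli + bell pepper: intersection lies outside the first quadrant.
So the least-cost plan costs $6.41.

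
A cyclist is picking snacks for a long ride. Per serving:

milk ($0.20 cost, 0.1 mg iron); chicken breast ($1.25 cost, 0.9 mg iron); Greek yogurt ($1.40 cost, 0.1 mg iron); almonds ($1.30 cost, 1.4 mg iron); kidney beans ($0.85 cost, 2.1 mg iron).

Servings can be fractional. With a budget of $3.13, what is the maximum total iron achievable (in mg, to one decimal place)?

Iron per dollar: kidney beans 2.471, almonds 1.077, chicken breast 0.72, milk 0.5, Greek yogurt 0.07143.
With no serving limits, spend the whole cost allowance on kidney beans: $3.13 / $0.85 × 2.1 mg = 7.7 mg.

7.7 mg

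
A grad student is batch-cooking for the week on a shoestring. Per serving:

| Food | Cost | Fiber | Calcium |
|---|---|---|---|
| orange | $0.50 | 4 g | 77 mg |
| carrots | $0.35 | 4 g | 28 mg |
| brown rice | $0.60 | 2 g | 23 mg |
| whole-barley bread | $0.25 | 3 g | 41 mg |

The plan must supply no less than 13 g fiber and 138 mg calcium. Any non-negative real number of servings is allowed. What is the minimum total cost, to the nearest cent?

A basic optimal solution has at most two foods positive. Try each food alone and each pair with both targets met exactly.
orange only: max(13/4, 138/77) = 3.25 servings → $1.62.
carrots only: max(13/4, 138/28) = 4.929 servings → $1.73.
brown rice only: max(13/2, 138/23) = 6.5 servings → $3.90.
whole-barley bread only: max(13/3, 138/41) = 4.333 servings → $1.08.
orange + carrots with both tight: 0.9592 servings and 2.291 servings → $1.28.
orange + brown rice with both targets exact would need a negative amount; discard.
orange + whole-barley bread: intersection lies outside the first quadrant.
carrots + brown rice with both tight: 0.6389 servings and 5.222 servings → $3.36.
carrots + whole-barley bread with both tight: 1.488 servings and 2.35 servings → $1.11.
brown rice + whole-barley bread: intersection lies outside the first quadrant.
Cheapest feasible corner: $1.08.

$1.08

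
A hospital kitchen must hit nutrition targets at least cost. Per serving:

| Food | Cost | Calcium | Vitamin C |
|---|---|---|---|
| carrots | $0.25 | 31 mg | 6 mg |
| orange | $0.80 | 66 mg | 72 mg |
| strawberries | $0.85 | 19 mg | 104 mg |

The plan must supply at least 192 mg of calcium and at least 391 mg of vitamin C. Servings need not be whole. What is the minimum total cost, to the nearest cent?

$3.68

This is a tiny linear program; its minimum lies at a vertex of the feasible set. List the vertices and price them.
carrots only: max(192/31, 391/6) = 65.17 servings → $16.29.
orange only: max(192/66, 391/72) = 5.431 servings → $4.34.
strawberries only: max(192/19, 391/104) = 10.11 servings → $8.59.
carrots + orange: the both-tight solution has a negative serving — not a feasible corner.
carrots + strawberries with both tight: 4.032 servings and 3.527 servings → $4.01.
orange + strawberries with both tight: 2.281 servings and 2.18 servings → $3.68.
Cheapest feasible corner: $3.68.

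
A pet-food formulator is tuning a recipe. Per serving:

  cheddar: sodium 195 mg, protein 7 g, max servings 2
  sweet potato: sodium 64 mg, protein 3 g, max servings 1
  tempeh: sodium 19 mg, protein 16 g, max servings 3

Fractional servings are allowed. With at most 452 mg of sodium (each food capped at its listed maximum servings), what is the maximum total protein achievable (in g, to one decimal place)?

Protein per mg sodium: tempeh 0.8421, sweet potato 0.04688, cheddar 0.0359.
Take 3 servings of tempeh: uses 57 mg sodium, +48.0 g protein (running total 48.0 g).
Take 1 serving of sweet potato: uses 64 mg sodium, +3.0 g protein (running total 51.0 g).
Take 1.697 servings of cheddar: uses 331 mg sodium, +11.9 g protein (running total 62.9 g).
Filling greedily by protein-per-mg sodium is optimal for one linear limit, giving 62.9 g.

62.9 g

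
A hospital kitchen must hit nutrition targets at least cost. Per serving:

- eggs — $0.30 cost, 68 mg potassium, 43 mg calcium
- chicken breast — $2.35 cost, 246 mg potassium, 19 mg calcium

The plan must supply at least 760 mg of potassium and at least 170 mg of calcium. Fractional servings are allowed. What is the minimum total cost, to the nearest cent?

eggs only: max(760/68, 170/43) = 11.18 servings → $3.35.
chicken breast only: max(760/246, 170/19) = 8.947 servings → $21.03.
eggs + chicken breast with both tight: 2.949 servings and 2.274 servings → $6.23.
The minimum over all feasible corners is $3.35.

$3.35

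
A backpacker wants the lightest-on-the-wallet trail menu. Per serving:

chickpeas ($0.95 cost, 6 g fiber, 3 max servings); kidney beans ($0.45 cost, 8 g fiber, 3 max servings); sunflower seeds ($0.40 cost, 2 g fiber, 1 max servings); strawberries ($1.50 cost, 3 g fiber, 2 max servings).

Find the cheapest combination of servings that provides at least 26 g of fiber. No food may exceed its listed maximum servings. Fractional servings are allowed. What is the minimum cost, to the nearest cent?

$1.67

Cost per g of fiber: kidney beans $0.0563, chickpeas $0.1583, sunflower seeds $0.2000, strawberries $0.5000.
Take 3 servings of kidney beans: +24.0 g fiber for $1.35 (total $1.35, still need 2.0 g).
Take 0.3333 servings of chickpeas: +2.0 g fiber for $0.32 (total $1.67, still need 0.0 g).
Filling from the cheapest source first is optimal under one linear minimum: $1.67.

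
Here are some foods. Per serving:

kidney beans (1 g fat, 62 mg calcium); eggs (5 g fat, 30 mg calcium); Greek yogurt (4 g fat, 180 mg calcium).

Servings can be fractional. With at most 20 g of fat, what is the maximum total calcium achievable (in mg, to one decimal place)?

1240.0 mg

Calcium per g fat: kidney beans 62, Greek yogurt 45, eggs 6.
With no serving limits, spend the whole fat allowance on kidney beans: 20 g / 1 g × 62 mg = 1240.0 mg.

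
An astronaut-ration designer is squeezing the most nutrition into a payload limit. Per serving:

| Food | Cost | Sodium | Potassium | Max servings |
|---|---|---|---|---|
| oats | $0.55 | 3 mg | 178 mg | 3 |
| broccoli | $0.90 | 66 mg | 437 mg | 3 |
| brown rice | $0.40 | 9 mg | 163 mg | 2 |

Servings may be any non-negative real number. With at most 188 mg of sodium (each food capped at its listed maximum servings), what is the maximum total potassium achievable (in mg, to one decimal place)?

Potassium per mg sodium: oats 59.33, brown rice 18.11, broccoli 6.621.
Take 3 servings of oats: uses 9 mg sodium, +534.0 mg potassium (running total 534.0 mg).
Take 2 servings of brown rice: uses 18 mg sodium, +326.0 mg potassium (running total 860.0 mg).
Take 2.439 servings of broccoli: uses 161 mg sodium, +1066.0 mg potassium (running total 1926.0 mg).
Greedy by best ratio exhausts the sodium allowance optimally: 1926.0 mg.

1926.0 mg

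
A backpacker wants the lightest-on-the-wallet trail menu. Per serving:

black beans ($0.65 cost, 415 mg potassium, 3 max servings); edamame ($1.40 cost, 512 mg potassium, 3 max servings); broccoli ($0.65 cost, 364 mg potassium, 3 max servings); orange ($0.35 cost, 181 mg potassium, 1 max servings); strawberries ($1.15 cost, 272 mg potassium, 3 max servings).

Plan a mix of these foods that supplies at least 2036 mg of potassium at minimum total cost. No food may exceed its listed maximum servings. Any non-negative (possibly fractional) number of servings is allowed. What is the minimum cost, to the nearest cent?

$3.36

Cost per mg of potassium: black beans $0.0016, broccoli $0.0018, orange $0.0019, edamame $0.0027, strawberries $0.0042.
Take 3 servings of black beans: +1245.0 mg potassium for $1.95 (total $1.95, still need 791.0 mg).
Take 2.173 servings of broccoli: +791.0 mg potassium for $1.41 (total $3.36, still need 0.0 mg).
Filling from the cheapest source first is optimal under one linear minimum: $3.36.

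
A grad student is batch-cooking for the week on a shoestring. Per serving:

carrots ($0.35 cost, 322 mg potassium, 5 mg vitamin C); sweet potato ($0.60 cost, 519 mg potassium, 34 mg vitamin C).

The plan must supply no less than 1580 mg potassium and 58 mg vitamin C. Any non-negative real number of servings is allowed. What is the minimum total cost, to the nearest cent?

$1.76

The cheapest plan sits at a corner of the feasible region — with two constraints it uses at most two foods.
carrots only: max(1580/322, 58/5) = 11.6 servings → $4.06.
sweet potato only: max(1580/519, 58/34) = 3.044 servings → $1.83.
carrots + sweet potato with both tight: 2.827 servings and 1.29 servings → $1.76.
So the least-cost plan costs $1.76.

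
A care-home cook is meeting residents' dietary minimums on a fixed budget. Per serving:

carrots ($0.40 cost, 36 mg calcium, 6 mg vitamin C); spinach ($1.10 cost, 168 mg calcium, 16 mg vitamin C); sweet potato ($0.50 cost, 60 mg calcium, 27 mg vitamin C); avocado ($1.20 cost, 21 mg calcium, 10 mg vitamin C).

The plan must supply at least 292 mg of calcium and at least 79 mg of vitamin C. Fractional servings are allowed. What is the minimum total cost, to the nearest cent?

At the optimum either one food covers both requirements or two foods hit both targets exactly; no other combination can be cheaper.
carrots only: max(292/36, 79/6) = 13.17 servings → $5.27.
spinach only: max(292/168, 79/16) = 4.938 servings → $5.43.
sweet potato only: max(292/60, 79/27) = 4.867 servings → $2.43.
avocado only: max(292/21, 79/10) = 13.9 servings → $16.69.
carrots + spinach: intersection lies outside the first quadrant.
carrots + sweet potato with both tight: 5.137 servings and 1.784 servings → $2.95.
carrots + avocado with both tight: 5.389 servings and 4.667 servings → $7.76.
spinach + sweet potato with both tight: 0.8792 servings and 2.405 servings → $2.17.
spinach + avocado with both tight: 0.9382 servings and 6.399 servings → $8.71.
sweet potato + avocado: the both-tight solution has a negative serving — not a feasible corner.
The minimum over all feasible corners is $2.17.

$2.17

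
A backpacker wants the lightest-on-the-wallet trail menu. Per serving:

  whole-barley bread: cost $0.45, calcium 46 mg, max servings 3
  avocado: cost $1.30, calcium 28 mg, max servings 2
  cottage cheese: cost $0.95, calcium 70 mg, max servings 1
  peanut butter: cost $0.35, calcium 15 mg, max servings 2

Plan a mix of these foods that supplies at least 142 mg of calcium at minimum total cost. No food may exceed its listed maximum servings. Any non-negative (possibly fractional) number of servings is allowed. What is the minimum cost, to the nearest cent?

Cost per mg of calcium: whole-barley bread $0.0098, cottage cheese $0.0136, peanut butter $0.0233, avocado $0.0464.
Take 3 servings of whole-barley bread: +138.0 mg calcium for $1.35 (total $1.35, still need 4.0 mg).
Take 0.05714 servings of cottage cheese: +4.0 mg calcium for $0.05 (total $1.40, still need 0.0 mg).
Greedy by cheapest-per-mg is optimal for a single linear constraint, so the minimum cost is $1.40.

$1.40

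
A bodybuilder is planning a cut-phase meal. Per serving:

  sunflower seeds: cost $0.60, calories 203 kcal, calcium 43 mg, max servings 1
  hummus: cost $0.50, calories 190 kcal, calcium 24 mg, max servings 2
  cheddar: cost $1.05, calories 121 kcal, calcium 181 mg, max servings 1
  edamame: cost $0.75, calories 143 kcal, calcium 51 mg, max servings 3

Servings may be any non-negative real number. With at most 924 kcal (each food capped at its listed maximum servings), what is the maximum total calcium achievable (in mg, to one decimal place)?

Calcium per kcal: cheddar 1.496, edamame 0.3566, sunflower seeds 0.2118, hummus 0.1263.
Take 1 serving of cheddar: uses 121 kcal, +181.0 mg calcium (running total 181.0 mg).
Take 3 servings of edamame: uses 429 kcal, +153.0 mg calcium (running total 334.0 mg).
Take 1 serving of sunflower seeds: uses 203 kcal, +43.0 mg calcium (running total 377.0 mg).
Take 0.9 servings of hummus: uses 171 kcal, +21.6 mg calcium (running total 398.6 mg).
Filling greedily by calcium-per-kcal is optimal for one linear limit, giving 398.6 mg.

398.6 mg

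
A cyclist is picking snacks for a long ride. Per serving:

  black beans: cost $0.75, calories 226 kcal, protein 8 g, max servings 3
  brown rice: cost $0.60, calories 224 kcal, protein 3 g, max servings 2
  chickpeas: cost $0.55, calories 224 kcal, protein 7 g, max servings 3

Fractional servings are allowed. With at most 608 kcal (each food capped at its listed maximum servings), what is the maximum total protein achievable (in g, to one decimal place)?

21.5 g

Protein per kcal: black beans 0.0354, chickpeas 0.03125, brown rice 0.01339.
Take 2.69 servings of black beans: uses 608 kcal, +21.5 g protein (running total 21.5 g).
Greedy by best ratio exhausts the calories allowance optimally: 21.5 g.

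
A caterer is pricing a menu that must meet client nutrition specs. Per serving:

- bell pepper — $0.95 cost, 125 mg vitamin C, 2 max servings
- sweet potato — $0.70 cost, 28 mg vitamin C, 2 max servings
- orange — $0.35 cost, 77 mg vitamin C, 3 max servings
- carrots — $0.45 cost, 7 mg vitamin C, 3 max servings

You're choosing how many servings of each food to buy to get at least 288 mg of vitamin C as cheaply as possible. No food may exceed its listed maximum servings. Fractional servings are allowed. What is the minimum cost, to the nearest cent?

Cost per mg of vitamin C: orange $0.0045, bell pepper $0.0076, sweet potato $0.0250, carrots $0.0643.
Take 3 servings of orange: +231.0 mg vitamin C for $1.05 (total $1.05, still need 57.0 mg).
Take 0.456 servings of bell pepper: +57.0 mg vitamin C for $0.43 (total $1.48, still need 0.0 mg).
Greedy by cheapest-per-mg is optimal for a single linear constraint, so the minimum cost is $1.48.

$1.48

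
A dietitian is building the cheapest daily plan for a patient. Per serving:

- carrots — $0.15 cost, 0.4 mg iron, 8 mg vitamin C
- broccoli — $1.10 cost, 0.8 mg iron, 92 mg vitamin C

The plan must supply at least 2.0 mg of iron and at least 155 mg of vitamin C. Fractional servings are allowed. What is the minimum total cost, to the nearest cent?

$1.96

carrots only: max(2.0/0.4, 155/8) = 19.38 servings → $2.91.
broccoli only: max(2.0/0.8, 155/92) = 2.5 servings → $2.75.
carrots + broccoli with both tight: 1.974 servings and 1.513 servings → $1.96.
The minimum over all feasible corners is $1.96.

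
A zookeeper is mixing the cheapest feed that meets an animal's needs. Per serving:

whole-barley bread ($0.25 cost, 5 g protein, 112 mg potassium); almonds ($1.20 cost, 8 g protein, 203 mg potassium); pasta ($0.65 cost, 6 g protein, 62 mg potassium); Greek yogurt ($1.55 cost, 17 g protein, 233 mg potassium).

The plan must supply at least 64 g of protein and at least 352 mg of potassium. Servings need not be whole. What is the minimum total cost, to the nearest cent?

Two binding constraints pin down two serving amounts, so the optimal mix uses at most two foods. The candidates are each food alone (scaled to the tighter of protein/potassium) and each pair with both constraints tight.
whole-barley bread only: max(64/5, 352/112) = 12.8 servings → $3.20.
almonds only: max(64/8, 352/203) = 8 servings → $9.60.
pasta only: max(64/6, 352/62) = 10.67 servings → $6.93.
Greek yogurt only: max(64/17, 352/233) = 3.765 servings → $5.84.
whole-barley bread + almonds: the both-tight solution has a negative serving — not a feasible corner.
whole-barley bread + pasta with both targets exact would need a negative amount; discard.
whole-barley bread + Greek yogurt with both targets exact would need a negative amount; discard.
almonds + pasta: intersection lies outside the first quadrant.
almonds + Greek yogurt: the both-tight solution has a negative serving — not a feasible corner.
pasta + Greek yogurt with both targets exact would need a negative amount; discard.
The minimum over all feasible corners is $3.20.

$3.20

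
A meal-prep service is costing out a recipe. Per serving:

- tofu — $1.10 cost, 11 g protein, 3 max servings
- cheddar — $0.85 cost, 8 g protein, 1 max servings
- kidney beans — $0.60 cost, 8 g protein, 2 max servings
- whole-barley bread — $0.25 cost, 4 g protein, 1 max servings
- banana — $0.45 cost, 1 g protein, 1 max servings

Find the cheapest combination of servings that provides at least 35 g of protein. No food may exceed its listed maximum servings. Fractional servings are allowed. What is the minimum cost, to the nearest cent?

Cost per g of protein: whole-barley bread $0.0625, kidney beans $0.0750, tofu $0.1000, cheddar $0.1062, banana $0.4500.
Take 1 serving of whole-barley bread: +4.0 g protein for $0.25 (total $0.25, still need 31.0 g).
Take 2 servings of kidney beans: +16.0 g protein for $1.20 (total $1.45, still need 15.0 g).
Take 1.364 servings of tofu: +15.0 g protein for $1.50 (total $2.95, still need 0.0 g).
Filling from the cheapest source first is optimal under one linear minimum: $2.95.

$2.95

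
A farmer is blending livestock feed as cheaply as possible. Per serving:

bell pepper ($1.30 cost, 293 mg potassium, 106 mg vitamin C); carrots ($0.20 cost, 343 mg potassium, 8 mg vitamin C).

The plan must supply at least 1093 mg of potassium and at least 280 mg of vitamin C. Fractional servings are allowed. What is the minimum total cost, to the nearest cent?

$3.54

bell pepper only: max(1093/293, 280/106) = 3.73 servings → $4.85.
carrots only: max(1093/343, 280/8) = 35 servings → $7.00.
bell pepper + carrots with both tight: 2.566 servings and 0.9942 servings → $3.54.
The minimum over all feasible corners is $3.54.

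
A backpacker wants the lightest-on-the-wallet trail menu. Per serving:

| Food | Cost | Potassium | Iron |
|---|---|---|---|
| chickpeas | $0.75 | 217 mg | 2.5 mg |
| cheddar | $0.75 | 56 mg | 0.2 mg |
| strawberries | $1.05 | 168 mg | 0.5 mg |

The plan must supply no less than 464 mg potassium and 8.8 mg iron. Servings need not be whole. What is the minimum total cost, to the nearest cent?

The cheapest plan sits at a corner of the feasible region — with two constraints it uses at most two foods.
chickpeas only: max(464/217, 8.8/2.5) = 3.52 servings → $2.64.
cheddar only: max(464/56, 8.8/0.2) = 44 servings → $33.00.
strawberries only: max(464/168, 8.8/0.5) = 17.6 servings → $18.48.
chickpeas + cheddar: intersection lies outside the first quadrant.
chickpeas + strawberries with both targets exact would need a negative amount; discard.
cheddar + strawberries: the both-tight solution has a negative serving — not a feasible corner.
Cheapest feasible corner: $2.64.

$2.64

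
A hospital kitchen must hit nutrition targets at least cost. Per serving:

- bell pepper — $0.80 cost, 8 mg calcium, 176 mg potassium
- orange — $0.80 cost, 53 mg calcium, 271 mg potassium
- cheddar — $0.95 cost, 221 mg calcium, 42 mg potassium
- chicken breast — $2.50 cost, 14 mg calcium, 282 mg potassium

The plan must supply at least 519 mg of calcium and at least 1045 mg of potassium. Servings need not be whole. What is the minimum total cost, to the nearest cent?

$4.31

An LP optimum is at a vertex; with two nutrient constraints at most two foods are used. Check each candidate.
bell pepper only: max(519/8, 1045/176) = 64.88 servings → $51.90.
orange only: max(519/53, 1045/271) = 9.792 servings → $7.83.
cheddar only: max(519/221, 1045/42) = 24.88 servings → $23.64.
chicken breast only: max(519/14, 1045/282) = 37.07 servings → $92.68.
bell pepper + orange: intersection lies outside the first quadrant.
bell pepper + cheddar with both tight: 5.424 servings and 2.152 servings → $6.38.
bell pepper + chicken breast with both targets exact would need a negative amount; discard.
orange + cheddar with both tight: 3.627 servings and 1.479 servings → $4.31.
orange + chicken breast: the both-tight solution has a negative serving — not a feasible corner.
cheddar + chicken breast with both tight: 2.134 servings and 3.388 servings → $10.50.
The minimum over all feasible corners is $4.31.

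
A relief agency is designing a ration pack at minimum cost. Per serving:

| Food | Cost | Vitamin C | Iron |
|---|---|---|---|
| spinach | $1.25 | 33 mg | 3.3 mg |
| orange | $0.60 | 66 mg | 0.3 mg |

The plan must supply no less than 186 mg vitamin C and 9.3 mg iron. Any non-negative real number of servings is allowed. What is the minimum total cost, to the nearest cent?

A basic optimal solution has at most two foods positive. Try each food alone and each pair with both targets met exactly.
spinach only: max(186/33, 9.3/3.3) = 5.636 servings → $7.05.
orange only: max(186/66, 9.3/0.3) = 31 servings → $18.60.
spinach + orange with both tight: 2.684 servings and 1.476 servings → $4.24.
Cheapest feasible corner: $4.24.

$4.24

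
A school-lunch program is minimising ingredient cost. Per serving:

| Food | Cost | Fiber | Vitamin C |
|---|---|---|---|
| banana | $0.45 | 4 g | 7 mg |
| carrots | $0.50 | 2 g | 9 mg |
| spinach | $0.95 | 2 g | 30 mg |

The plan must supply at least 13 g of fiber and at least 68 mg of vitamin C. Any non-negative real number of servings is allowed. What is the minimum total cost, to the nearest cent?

$2.70

This is a tiny linear program; its minimum lies at a vertex of the feasible set. List the vertices and price them.
banana only: max(13/4, 68/7) = 9.714 servings → $4.37.
carrots only: max(13/2, 68/9) = 7.556 servings → $3.78.
spinach only: max(13/2, 68/30) = 6.5 servings → $6.17.
banana + carrots: intersection lies outside the first quadrant.
banana + spinach with both tight: 2.396 servings and 1.708 servings → $2.70.
carrots + spinach with both tight: 6.048 servings and 0.4524 servings → $3.45.
Cheapest feasible corner: $2.70.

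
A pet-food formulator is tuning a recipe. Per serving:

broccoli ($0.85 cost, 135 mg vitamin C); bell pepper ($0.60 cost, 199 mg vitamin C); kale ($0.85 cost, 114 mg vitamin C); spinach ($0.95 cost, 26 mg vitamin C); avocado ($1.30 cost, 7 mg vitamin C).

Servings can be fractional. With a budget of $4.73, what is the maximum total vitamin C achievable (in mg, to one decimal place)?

1568.8 mg

Vitamin C per dollar: bell pepper 331.7, broccoli 158.8, kale 134.1, spinach 27.37, avocado 5.385.
With no serving limits, spend the whole cost allowance on bell pepper: $4.73 / $0.60 × 199 mg = 1568.8 mg.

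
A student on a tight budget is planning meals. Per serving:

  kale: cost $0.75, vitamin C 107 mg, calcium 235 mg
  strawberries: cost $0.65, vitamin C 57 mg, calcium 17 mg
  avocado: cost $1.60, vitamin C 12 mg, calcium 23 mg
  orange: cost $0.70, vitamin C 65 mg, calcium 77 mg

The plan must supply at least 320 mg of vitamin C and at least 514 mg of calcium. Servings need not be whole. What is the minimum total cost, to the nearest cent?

This is a tiny linear program; its minimum lies at a vertex of the feasible set. List the vertices and price them.
kale only: max(320/107, 514/235) = 2.991 servings → $2.24.
strawberries only: max(320/57, 514/17) = 30.24 servings → $19.65.
avocado only: max(320/12, 514/23) = 26.67 servings → $42.67.
orange only: max(320/65, 514/77) = 6.675 servings → $4.67.
kale + strawberries with both tight: 2.061 servings and 1.745 servings → $2.68.
kale + avocado: the both-tight solution has a negative serving — not a feasible corner.
kale + orange with both tight: 1.246 servings and 2.871 servings → $2.94.
strawberries + avocado with both tight: 1.077 servings and 21.55 servings → $35.18.
strawberries + orange: intersection lies outside the first quadrant.
avocado + orange with both tight: 15.36 servings and 2.088 servings → $26.04.
So the least-cost plan costs $2.24.

$2.24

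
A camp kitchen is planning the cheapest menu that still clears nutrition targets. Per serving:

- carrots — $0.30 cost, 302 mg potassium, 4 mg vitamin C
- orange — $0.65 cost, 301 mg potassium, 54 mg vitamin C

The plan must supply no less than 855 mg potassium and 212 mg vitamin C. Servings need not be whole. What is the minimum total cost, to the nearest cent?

$2.55

At the optimum either one food covers both requirements or two foods hit both targets exactly; no other combination can be cheaper.
carrots only: max(855/302, 212/4) = 53 servings → $15.90.
orange only: max(855/301, 212/54) = 3.926 servings → $2.55.
carrots + orange with both targets exact would need a negative amount; discard.
Cheapest feasible corner: $2.55.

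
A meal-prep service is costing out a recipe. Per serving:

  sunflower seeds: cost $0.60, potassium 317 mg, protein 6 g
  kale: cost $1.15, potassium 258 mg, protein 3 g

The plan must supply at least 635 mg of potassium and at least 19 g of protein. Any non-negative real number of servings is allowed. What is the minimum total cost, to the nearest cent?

Two binding constraints pin down two serving amounts, so the optimal mix uses at most two foods. The candidates are each food alone (scaled to the tighter of potassium/protein) and each pair with both constraints tight.
sunflower seeds only: max(635/317, 19/6) = 3.167 servings → $1.90.
kale only: max(635/258, 19/3) = 6.333 servings → $7.28.
sunflower seeds + kale: the both-tight solution has a negative serving — not a feasible corner.
The minimum over all feasible corners is $1.90.

$1.90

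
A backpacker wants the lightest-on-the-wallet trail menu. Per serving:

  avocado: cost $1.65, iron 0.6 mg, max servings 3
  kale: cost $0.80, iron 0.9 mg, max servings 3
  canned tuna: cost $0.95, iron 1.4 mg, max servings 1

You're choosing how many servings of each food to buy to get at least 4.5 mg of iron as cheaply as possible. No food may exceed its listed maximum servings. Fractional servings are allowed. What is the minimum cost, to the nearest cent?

$4.45

Cost per mg of iron: canned tuna $0.6786, kale $0.8889, avocado $2.7500.
Take 1 serving of canned tuna: +1.4 mg iron for $0.95 (total $0.95, still need 3.1 mg).
Take 3 servings of kale: +2.7 mg iron for $2.40 (total $3.35, still need 0.4 mg).
Take 0.6667 servings of avocado: +0.4 mg iron for $1.10 (total $4.45, still need 0.0 mg).
Greedy by cheapest-per-mg is optimal for a single linear constraint, so the minimum cost is $4.45.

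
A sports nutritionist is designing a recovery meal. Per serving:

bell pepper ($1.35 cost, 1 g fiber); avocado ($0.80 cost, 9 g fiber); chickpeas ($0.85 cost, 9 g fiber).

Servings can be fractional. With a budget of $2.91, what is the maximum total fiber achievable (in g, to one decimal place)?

Fiber per dollar: avocado 11.25, chickpeas 10.59, bell pepper 0.7407.
With no serving limits, spend the whole cost allowance on avocado: $2.91 / $0.80 × 9 g = 32.7 g.

32.7 g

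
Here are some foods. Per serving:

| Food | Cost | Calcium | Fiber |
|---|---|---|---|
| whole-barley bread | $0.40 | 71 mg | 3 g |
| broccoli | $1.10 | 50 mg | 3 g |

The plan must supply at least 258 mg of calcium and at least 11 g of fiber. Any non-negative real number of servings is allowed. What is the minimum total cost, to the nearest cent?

The cheapest plan sits at a corner of the feasible region — with two constraints it uses at most two foods.
whole-barley bread only: max(258/71, 11/3) = 3.667 servings → $1.47.
broccoli only: max(258/50, 11/3) = 5.16 servings → $5.68.
whole-barley bread + broccoli with both tight: 3.556 servings and 0.1111 servings → $1.54.
Cheapest feasible corner: $1.47.

$1.47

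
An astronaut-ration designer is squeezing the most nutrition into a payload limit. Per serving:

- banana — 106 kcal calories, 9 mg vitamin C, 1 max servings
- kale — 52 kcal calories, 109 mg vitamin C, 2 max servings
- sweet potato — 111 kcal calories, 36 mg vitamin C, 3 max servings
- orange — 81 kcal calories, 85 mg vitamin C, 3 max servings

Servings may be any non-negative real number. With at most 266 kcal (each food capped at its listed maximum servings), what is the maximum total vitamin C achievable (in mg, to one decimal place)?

388.0 mg

Vitamin C per kcal: kale 2.096, orange 1.049, sweet potato 0.3243, banana 0.08491.
Take 2 servings of kale: uses 104 kcal, +218.0 mg vitamin C (running total 218.0 mg).
Take 2 servings of orange: uses 162 kcal, +170.0 mg vitamin C (running total 388.0 mg).
Filling greedily by vitamin C-per-kcal is optimal for one linear limit, giving 388.0 mg.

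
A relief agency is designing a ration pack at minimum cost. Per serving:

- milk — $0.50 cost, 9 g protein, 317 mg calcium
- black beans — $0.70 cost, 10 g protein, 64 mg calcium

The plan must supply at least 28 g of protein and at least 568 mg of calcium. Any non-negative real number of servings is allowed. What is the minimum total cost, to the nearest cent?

$1.56

At the optimum either one food covers both requirements or two foods hit both targets exactly; no other combination can be cheaper.
milk only: max(28/9, 568/317) = 3.111 servings → $1.56.
black beans only: max(28/10, 568/64) = 8.875 servings → $6.21.
milk + black beans with both tight: 1.499 servings and 1.451 servings → $1.77.
Cheapest feasible corner: $1.56.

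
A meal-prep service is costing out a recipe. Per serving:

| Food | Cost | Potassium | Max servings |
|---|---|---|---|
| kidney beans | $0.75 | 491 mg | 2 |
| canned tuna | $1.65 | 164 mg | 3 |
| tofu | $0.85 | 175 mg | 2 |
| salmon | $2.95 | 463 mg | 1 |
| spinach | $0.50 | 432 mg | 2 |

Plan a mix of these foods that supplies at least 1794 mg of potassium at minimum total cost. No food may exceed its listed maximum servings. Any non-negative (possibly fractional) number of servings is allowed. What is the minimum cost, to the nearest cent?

$2.42

Cost per mg of potassium: spinach $0.0012, kidney beans $0.0015, tofu $0.0049, salmon $0.0064, canned tuna $0.0101.
Take 2 servings of spinach: +864.0 mg potassium for $1.00 (total $1.00, still need 930.0 mg).
Take 1.894 servings of kidney beans: +930.0 mg potassium for $1.42 (total $2.42, still need 0.0 mg).
Filling from the cheapest source first is optimal under one linear minimum: $2.42.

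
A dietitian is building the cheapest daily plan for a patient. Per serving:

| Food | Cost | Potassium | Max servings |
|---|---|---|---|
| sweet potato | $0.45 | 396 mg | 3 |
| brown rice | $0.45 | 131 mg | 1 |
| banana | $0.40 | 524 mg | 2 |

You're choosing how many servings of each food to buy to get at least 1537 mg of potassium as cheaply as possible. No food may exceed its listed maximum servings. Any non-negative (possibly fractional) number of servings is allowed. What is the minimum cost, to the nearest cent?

$1.36

Cost per mg of potassium: banana $0.0008, sweet potato $0.0011, brown rice $0.0034.
Take 2 servings of banana: +1048.0 mg potassium for $0.80 (total $0.80, still need 489.0 mg).
Take 1.235 servings of sweet potato: +489.0 mg potassium for $0.56 (total $1.36, still need 0.0 mg).
Greedy by cheapest-per-mg is optimal for a single linear constraint, so the minimum cost is $1.36.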